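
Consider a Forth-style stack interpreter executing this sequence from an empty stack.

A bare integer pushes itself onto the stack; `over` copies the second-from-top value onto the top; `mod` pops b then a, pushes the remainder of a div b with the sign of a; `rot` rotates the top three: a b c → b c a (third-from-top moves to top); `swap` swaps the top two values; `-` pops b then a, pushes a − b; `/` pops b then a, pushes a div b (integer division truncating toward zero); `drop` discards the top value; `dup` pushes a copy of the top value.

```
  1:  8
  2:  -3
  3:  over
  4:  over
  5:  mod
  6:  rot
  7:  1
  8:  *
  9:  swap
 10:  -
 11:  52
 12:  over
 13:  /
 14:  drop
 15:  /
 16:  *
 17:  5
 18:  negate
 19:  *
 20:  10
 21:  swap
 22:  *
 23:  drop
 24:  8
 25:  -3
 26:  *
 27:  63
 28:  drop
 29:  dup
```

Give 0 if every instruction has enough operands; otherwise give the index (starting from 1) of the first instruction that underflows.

8    : 8
-3   : 8 -3
over : 8 -3 8
over : 8 -3 8 -3
mod  : 8 -3 2
rot  : -3 2 8
1    : -3 2 8 1
*    : -3 2 8
swap : -3 8 2
-    : -3 6
52   : -3 6 52
over : -3 6 52 6
/    : -3 6 8
drop : -3 6
/    : 0
*  — needs 2 operands, stack has 1 → underflow

16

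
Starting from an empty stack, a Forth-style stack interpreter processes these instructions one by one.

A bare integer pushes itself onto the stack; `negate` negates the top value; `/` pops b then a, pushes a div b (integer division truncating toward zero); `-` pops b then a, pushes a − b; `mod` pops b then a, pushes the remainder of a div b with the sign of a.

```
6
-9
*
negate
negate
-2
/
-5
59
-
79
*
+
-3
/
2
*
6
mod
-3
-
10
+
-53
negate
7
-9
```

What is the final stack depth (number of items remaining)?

4

6      -> [6]
-9     -> [6, -9]
*      -> [-54]
negate -> [54]
negate -> [-54]
-2     -> [-54, -2]
/      -> [27]
-5     -> [27, -5]
59     -> [27, -5, 59]
-      -> [27, -64]
79     -> [27, -64, 79]
*      -> [27, -5056]
+      -> [-5029]
-3     -> [-5029, -3]
/      -> [1676]
2      -> [1676, 2]
*      -> [3352]
6      -> [3352, 6]
mod    -> [4]
-3     -> [4, -3]
-      -> [7]
10     -> [7, 10]
+      -> [17]
-53    -> [17, -53]
negate -> [17, 53]
7      -> [17, 53, 7]
-9     -> [17, 53, 7, -9]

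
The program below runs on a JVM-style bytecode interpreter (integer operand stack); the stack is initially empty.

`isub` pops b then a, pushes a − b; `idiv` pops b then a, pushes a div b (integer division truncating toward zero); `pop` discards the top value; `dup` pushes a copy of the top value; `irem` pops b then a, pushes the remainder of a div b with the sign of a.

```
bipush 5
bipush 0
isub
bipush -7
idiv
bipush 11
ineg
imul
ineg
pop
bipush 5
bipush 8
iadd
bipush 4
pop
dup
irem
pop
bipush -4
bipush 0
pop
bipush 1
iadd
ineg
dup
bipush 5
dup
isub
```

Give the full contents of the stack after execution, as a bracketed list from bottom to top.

[3, 3, 0]

bipush 5  → [5]
bipush 0  → [5, 0]
isub      → [5]
bipush -7 → [5, -7]
idiv      → [0]
bipush 11 → [0, 11]
ineg      → [0, -11]
imul      → [0]
ineg      → [0]
pop       → []
bipush 5  → [5]
bipush 8  → [5, 8]
iadd      → [13]
bipush 4  → [13, 4]
pop       → [13]
dup       → [13, 13]
irem      → [0]
pop       → []
bipush -4 → [-4]
bipush 0  → [-4, 0]
pop       → [-4]
bipush 1  → [-4, 1]
iadd      → [-3]
ineg      → [3]
dup       → [3, 3]
bipush 5  → [3, 3, 5]
dup       → [3, 3, 5, 5]
isub      → [3, 3, 0]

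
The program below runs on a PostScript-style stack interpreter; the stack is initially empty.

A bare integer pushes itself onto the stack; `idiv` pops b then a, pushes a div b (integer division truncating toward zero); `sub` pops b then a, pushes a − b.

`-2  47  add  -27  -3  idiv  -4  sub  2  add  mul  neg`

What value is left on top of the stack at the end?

-2   -> [-2]
47   -> [-2, 47]
add  -> [45]
-27  -> [45, -27]
-3   -> [45, -27, -3]
idiv -> [45, 9]
-4   -> [45, 9, -4]
sub  -> [45, 13]
2    -> [45, 13, 2]
add  -> [45, 15]
mul  -> [675]
neg  -> [-675]

-675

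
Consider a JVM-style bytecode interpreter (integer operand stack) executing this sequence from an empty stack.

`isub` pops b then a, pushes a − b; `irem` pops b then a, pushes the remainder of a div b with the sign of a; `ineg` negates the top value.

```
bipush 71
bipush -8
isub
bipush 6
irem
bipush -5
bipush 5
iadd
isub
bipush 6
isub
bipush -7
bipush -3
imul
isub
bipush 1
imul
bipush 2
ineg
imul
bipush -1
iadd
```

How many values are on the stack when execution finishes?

bipush 71 -> 71
bipush -8 -> 71 -8
isub      -> 79
bipush 6  -> 79 6
irem      -> 1
bipush -5 -> 1 -5
bipush 5  -> 1 -5 5
iadd      -> 1 0
isub      -> 1
bipush 6  -> 1 6
isub      -> -5
bipush -7 -> -5 -7
bipush -3 -> -5 -7 -3
imul      -> -5 21
isub      -> -26
bipush 1  -> -26 1
imul      -> -26
bipush 2  -> -26 2
ineg      -> -26 -2
imul      -> 52
bipush -1 -> 52 -1
iadd      -> 51

1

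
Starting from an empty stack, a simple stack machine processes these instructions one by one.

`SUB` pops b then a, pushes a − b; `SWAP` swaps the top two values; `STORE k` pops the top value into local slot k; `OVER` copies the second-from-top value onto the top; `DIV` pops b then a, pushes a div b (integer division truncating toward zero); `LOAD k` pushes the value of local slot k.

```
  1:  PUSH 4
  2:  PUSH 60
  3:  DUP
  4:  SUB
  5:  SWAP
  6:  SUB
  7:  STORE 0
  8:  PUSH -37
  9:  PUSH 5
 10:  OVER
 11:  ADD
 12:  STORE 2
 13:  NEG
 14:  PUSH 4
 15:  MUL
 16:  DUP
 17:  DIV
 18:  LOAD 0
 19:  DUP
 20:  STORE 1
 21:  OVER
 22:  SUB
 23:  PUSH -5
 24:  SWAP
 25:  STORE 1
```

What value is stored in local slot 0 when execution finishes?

-4

PUSH 4   : 4
PUSH 60  : 4 60
DUP      : 4 60 60
SUB      : 4 0
SWAP     : 0 4
SUB      : -4
STORE 0  : (empty)
PUSH -37 : -37
PUSH 5   : -37 5
OVER     : -37 5 -37
ADD      : -37 -32
STORE 2  : -37
NEG      : 37
PUSH 4   : 37 4
MUL      : 148
DUP      : 148 148
DIV      : 1
LOAD 0   : 1 -4
DUP      : 1 -4 -4
STORE 1  : 1 -4
OVER     : 1 -4 1
SUB      : 1 -5
PUSH -5  : 1 -5 -5
SWAP     : 1 -5 -5
STORE 1  : 1 -5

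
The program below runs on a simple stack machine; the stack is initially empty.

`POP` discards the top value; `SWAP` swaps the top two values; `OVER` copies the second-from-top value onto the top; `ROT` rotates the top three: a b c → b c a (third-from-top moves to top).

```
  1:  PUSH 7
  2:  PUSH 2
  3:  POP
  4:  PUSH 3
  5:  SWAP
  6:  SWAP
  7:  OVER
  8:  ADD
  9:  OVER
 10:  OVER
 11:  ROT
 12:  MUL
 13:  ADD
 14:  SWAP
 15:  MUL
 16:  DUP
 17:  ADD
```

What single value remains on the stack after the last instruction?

1498

PUSH 7 : [7]
PUSH 2 : [7, 2]
POP    : [7]
PUSH 3 : [7, 3]
SWAP   : [3, 7]
SWAP   : [7, 3]
OVER   : [7, 3, 7]
ADD    : [7, 10]
OVER   : [7, 10, 7]
OVER   : [7, 10, 7, 10]
ROT    : [7, 7, 10, 10]
MUL    : [7, 7, 100]
ADD    : [7, 107]
SWAP   : [107, 7]
MUL    : [749]
DUP    : [749, 749]
ADD    : [1498]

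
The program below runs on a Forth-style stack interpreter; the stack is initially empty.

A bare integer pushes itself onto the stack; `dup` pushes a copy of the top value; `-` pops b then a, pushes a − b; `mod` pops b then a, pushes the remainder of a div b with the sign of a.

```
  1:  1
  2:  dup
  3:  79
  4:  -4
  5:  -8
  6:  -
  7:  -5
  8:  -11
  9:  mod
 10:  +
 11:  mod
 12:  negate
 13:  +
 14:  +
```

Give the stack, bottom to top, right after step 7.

[1, 1, 79, 4, -5]

1   -> [1]
dup -> [1, 1]
79  -> [1, 1, 79]
-4  -> [1, 1, 79, -4]
-8  -> [1, 1, 79, -4, -8]
-   -> [1, 1, 79, 4]
-5  -> [1, 1, 79, 4, -5]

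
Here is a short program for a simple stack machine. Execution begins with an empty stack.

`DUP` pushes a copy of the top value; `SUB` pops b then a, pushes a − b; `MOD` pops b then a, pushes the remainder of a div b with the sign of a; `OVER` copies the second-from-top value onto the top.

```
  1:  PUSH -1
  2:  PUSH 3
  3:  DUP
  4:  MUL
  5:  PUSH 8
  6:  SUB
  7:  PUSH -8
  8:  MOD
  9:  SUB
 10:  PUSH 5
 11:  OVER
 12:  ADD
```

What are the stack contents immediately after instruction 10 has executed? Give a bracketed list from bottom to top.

[-2, 5]

PUSH -1 -> [-1]
PUSH 3  -> [-1, 3]
DUP     -> [-1, 3, 3]
MUL     -> [-1, 9]
PUSH 8  -> [-1, 9, 8]
SUB     -> [-1, 1]
PUSH -8 -> [-1, 1, -8]
MOD     -> [-1, 1]
SUB     -> [-2]
PUSH 5  -> [-2, 5]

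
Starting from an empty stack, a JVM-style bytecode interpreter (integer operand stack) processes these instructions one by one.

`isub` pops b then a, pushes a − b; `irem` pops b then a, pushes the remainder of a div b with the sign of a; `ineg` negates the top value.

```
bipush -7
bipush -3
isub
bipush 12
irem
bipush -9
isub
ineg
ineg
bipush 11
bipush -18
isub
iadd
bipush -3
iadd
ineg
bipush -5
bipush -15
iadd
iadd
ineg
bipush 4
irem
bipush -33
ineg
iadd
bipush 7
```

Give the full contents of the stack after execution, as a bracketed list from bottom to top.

[36, 7]

bipush -7  → -7
bipush -3  → -7 -3
isub       → -4
bipush 12  → -4 12
irem       → -4
bipush -9  → -4 -9
isub       → 5
ineg       → -5
ineg       → 5
bipush 11  → 5 11
bipush -18 → 5 11 -18
isub       → 5 29
iadd       → 34
bipush -3  → 34 -3
iadd       → 31
ineg       → -31
bipush -5  → -31 -5
bipush -15 → -31 -5 -15
iadd       → -31 -20
iadd       → -51
ineg       → 51
bipush 4   → 51 4
irem       → 3
bipush -33 → 3 -33
ineg       → 3 33
iadd       → 36
bipush 7   → 36 7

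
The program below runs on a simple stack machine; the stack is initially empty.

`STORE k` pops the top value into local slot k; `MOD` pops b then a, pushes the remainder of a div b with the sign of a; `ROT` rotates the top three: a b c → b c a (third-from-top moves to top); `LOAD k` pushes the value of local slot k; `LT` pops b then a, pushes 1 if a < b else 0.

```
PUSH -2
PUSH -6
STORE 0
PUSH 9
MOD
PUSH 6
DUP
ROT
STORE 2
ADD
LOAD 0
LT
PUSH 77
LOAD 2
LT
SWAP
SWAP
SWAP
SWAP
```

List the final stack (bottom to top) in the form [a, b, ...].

[0, 0]

PUSH -2  [-2]
PUSH -6  [-2, -6]
STORE 0  [-2]
PUSH 9   [-2, 9]
MOD      [-2]
PUSH 6   [-2, 6]
DUP      [-2, 6, 6]
ROT      [6, 6, -2]
STORE 2  [6, 6]
ADD      [12]
LOAD 0   [12, -6]
LT       [0]
PUSH 77  [0, 77]
LOAD 2   [0, 77, -2]
LT       [0, 0]
SWAP     [0, 0]
SWAP     [0, 0]
SWAP     [0, 0]
SWAP     [0, 0]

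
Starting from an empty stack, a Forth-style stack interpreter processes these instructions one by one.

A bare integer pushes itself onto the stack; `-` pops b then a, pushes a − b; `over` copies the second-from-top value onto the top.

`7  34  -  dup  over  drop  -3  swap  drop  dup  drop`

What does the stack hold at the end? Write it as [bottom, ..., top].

7    → 7
34   → 7 34
-    → -27
dup  → -27 -27
over → -27 -27 -27
drop → -27 -27
-3   → -27 -27 -3
swap → -27 -3 -27
drop → -27 -3
dup  → -27 -3 -3
drop → -27 -3

[-27, -3]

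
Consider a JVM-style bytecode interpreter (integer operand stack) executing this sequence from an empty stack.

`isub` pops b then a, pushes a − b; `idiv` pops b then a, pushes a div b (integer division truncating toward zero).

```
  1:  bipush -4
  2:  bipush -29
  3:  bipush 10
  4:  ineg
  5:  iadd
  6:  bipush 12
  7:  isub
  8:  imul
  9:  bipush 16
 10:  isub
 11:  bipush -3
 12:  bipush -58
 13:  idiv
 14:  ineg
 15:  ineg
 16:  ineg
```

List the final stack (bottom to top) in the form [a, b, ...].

[188, 0]

bipush -4  : -4
bipush -29 : -4 -29
bipush 10  : -4 -29 10
ineg       : -4 -29 -10
iadd       : -4 -39
bipush 12  : -4 -39 12
isub       : -4 -51
imul       : 204
bipush 16  : 204 16
isub       : 188
bipush -3  : 188 -3
bipush -58 : 188 -3 -58
idiv       : 188 0
ineg       : 188 0
ineg       : 188 0
ineg       : 188 0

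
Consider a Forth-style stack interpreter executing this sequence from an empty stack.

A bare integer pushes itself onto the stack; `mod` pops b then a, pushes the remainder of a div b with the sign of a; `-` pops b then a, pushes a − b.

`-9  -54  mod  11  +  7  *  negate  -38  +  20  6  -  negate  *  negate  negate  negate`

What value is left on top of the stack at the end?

-728

-9     -> -9
-54    -> -9 -54
mod    -> -9
11     -> -9 11
+      -> 2
7      -> 2 7
*      -> 14
negate -> -14
-38    -> -14 -38
+      -> -52
20     -> -52 20
6      -> -52 20 6
-      -> -52 14
negate -> -52 -14
*      -> 728
negate -> -728
negate -> 728
negate -> -728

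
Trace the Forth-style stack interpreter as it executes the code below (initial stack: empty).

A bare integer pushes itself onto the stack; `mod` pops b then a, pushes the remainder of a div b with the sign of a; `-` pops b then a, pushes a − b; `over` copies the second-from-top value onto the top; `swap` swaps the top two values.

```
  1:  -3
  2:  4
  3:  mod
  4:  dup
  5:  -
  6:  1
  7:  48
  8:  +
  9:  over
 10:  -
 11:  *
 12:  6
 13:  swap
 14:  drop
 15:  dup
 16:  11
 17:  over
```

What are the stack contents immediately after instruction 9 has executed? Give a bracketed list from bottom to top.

[0, 49, 0]

-3   -> [-3]
4    -> [-3, 4]
mod  -> [-3]
dup  -> [-3, -3]
-    -> [0]
1    -> [0, 1]
48   -> [0, 1, 48]
+    -> [0, 49]
over -> [0, 49, 0]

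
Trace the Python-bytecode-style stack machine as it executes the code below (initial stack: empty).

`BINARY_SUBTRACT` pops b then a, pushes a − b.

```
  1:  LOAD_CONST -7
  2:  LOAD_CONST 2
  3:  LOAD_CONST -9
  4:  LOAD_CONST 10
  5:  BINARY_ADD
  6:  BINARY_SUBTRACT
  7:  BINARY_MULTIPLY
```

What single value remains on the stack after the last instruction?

LOAD_CONST -7   → -7
LOAD_CONST 2    → -7 2
LOAD_CONST -9   → -7 2 -9
LOAD_CONST 10   → -7 2 -9 10
BINARY_ADD      → -7 2 1
BINARY_SUBTRACT → -7 1
BINARY_MULTIPLY → -7

-7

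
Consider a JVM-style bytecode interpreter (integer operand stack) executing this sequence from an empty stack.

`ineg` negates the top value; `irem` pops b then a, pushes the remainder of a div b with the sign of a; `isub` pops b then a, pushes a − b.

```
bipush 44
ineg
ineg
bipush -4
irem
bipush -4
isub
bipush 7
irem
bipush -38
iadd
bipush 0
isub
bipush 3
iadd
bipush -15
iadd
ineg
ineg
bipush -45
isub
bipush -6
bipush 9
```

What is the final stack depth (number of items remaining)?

3

bipush 44  → 44
ineg       → -44
ineg       → 44
bipush -4  → 44 -4
irem       → 0
bipush -4  → 0 -4
isub       → 4
bipush 7   → 4 7
irem       → 4
bipush -38 → 4 -38
iadd       → -34
bipush 0   → -34 0
isub       → -34
bipush 3   → -34 3
iadd       → -31
bipush -15 → -31 -15
iadd       → -46
ineg       → 46
ineg       → -46
bipush -45 → -46 -45
isub       → -1
bipush -6  → -1 -6
bipush 9   → -1 -6 9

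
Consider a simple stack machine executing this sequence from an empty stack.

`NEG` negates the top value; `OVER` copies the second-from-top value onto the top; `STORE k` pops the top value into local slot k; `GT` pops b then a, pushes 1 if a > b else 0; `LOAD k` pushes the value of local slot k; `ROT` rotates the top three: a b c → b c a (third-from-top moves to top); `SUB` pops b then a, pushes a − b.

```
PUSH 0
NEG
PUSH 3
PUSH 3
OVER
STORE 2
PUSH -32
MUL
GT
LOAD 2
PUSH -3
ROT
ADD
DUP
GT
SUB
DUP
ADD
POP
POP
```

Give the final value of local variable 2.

3

PUSH 0   → [0]
NEG      → [0]
PUSH 3   → [0, 3]
PUSH 3   → [0, 3, 3]
OVER     → [0, 3, 3, 3]
STORE 2  → [0, 3, 3]
PUSH -32 → [0, 3, 3, -32]
MUL      → [0, 3, -96]
GT       → [0, 1]
LOAD 2   → [0, 1, 3]
PUSH -3  → [0, 1, 3, -3]
ROT      → [0, 3, -3, 1]
ADD      → [0, 3, -2]
DUP      → [0, 3, -2, -2]
GT       → [0, 3, 0]
SUB      → [0, 3]
DUP      → [0, 3, 3]
ADD      → [0, 6]
POP      → [0]
POP      → []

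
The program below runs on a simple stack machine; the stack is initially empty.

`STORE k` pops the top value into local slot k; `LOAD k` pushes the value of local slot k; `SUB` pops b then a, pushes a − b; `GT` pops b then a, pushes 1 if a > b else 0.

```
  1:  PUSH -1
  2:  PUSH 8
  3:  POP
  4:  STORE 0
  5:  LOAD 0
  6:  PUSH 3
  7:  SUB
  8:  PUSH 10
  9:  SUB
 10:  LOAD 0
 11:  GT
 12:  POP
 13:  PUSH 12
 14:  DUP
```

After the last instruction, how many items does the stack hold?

PUSH -1 : -1
PUSH 8  : -1 8
POP     : -1
STORE 0 : (empty)
LOAD 0  : -1
PUSH 3  : -1 3
SUB     : -4
PUSH 10 : -4 10
SUB     : -14
LOAD 0  : -14 -1
GT      : 0
POP     : (empty)
PUSH 12 : 12
DUP     : 12 12

2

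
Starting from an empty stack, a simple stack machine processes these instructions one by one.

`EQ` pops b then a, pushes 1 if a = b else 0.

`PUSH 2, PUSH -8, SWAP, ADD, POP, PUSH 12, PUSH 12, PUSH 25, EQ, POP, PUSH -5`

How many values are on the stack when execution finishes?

2

PUSH 2  -> [2]
PUSH -8 -> [2, -8]
SWAP    -> [-8, 2]
ADD     -> [-6]
POP     -> []
PUSH 12 -> [12]
PUSH 12 -> [12, 12]
PUSH 25 -> [12, 12, 25]
EQ      -> [12, 0]
POP     -> [12]
PUSH -5 -> [12, -5]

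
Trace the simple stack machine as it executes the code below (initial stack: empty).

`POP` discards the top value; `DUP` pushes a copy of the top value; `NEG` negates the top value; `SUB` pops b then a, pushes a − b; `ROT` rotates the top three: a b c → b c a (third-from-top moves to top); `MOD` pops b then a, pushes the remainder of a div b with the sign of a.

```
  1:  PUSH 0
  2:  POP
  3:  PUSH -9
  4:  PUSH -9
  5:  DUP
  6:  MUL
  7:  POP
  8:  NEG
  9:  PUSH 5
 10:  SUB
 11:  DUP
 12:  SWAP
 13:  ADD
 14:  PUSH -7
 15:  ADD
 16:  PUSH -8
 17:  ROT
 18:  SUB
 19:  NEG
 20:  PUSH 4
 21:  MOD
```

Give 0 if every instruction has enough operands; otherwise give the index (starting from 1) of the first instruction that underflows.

17

PUSH 0  -> [0]
POP     -> []
PUSH -9 -> [-9]
PUSH -9 -> [-9, -9]
DUP     -> [-9, -9, -9]
MUL     -> [-9, 81]
POP     -> [-9]
NEG     -> [9]
PUSH 5  -> [9, 5]
SUB     -> [4]
DUP     -> [4, 4]
SWAP    -> [4, 4]
ADD     -> [8]
PUSH -7 -> [8, -7]
ADD     -> [1]
PUSH -8 -> [1, -8]
ROT  — needs 3 operands, stack has 2 → underflow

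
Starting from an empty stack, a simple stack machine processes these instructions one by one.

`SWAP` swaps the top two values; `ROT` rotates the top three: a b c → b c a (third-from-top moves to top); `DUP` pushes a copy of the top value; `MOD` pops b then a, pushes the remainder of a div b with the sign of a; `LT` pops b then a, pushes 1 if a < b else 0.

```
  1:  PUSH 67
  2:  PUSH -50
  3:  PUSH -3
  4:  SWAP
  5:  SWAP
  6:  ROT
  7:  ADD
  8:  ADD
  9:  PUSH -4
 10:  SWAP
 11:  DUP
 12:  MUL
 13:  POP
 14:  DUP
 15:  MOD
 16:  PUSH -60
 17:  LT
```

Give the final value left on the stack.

PUSH 67  -> 67
PUSH -50 -> 67 -50
PUSH -3  -> 67 -50 -3
SWAP     -> 67 -3 -50
SWAP     -> 67 -50 -3
ROT      -> -50 -3 67
ADD      -> -50 64
ADD      -> 14
PUSH -4  -> 14 -4
SWAP     -> -4 14
DUP      -> -4 14 14
MUL      -> -4 196
POP      -> -4
DUP      -> -4 -4
MOD      -> 0
PUSH -60 -> 0 -60
LT       -> 0

0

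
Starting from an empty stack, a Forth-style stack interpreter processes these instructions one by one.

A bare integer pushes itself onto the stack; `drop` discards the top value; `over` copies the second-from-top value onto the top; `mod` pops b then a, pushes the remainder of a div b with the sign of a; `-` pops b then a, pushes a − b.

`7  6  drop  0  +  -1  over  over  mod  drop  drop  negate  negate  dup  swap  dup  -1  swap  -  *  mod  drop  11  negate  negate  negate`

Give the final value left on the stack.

-11

7       [7]
6       [7, 6]
drop    [7]
0       [7, 0]
+       [7]
-1      [7, -1]
over    [7, -1, 7]
over    [7, -1, 7, -1]
mod     [7, -1, 0]
drop    [7, -1]
drop    [7]
negate  [-7]
negate  [7]
dup     [7, 7]
swap    [7, 7]
dup     [7, 7, 7]
-1      [7, 7, 7, -1]
swap    [7, 7, -1, 7]
-       [7, 7, -8]
*       [7, -56]
mod     [7]
drop    []
11      [11]
negate  [-11]
negate  [11]
negate  [-11]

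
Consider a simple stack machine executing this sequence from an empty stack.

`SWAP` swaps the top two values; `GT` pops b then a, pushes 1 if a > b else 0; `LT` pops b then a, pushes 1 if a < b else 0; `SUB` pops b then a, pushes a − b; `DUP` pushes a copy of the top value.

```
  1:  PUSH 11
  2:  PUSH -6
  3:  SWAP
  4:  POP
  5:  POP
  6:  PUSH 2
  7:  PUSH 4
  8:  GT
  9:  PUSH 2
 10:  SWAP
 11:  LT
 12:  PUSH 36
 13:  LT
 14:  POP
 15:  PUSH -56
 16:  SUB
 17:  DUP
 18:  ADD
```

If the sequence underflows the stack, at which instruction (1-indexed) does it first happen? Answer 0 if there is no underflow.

16

PUSH 11  → 11
PUSH -6  → 11 -6
SWAP     → -6 11
POP      → -6
POP      → (empty)
PUSH 2   → 2
PUSH 4   → 2 4
GT       → 0
PUSH 2   → 0 2
SWAP     → 2 0
LT       → 0
PUSH 36  → 0 36
LT       → 1
POP      → (empty)
PUSH -56 → -56
SUB  — needs 2 operands, stack has 1 → underflow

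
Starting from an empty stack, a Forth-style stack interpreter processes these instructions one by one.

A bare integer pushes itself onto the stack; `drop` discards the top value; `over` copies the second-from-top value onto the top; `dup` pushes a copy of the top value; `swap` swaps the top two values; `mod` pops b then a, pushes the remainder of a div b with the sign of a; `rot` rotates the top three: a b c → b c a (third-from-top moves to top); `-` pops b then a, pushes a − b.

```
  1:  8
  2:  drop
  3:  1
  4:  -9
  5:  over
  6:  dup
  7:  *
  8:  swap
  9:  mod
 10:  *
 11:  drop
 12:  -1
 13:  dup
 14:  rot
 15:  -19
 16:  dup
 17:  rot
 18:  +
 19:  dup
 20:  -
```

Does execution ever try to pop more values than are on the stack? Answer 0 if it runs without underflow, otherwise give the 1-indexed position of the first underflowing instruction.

14

8    -> 8
drop -> (empty)
1    -> 1
-9   -> 1 -9
over -> 1 -9 1
dup  -> 1 -9 1 1
*    -> 1 -9 1
swap -> 1 1 -9
mod  -> 1 1
*    -> 1
drop -> (empty)
-1   -> -1
dup  -> -1 -1
rot  — needs 3 operands, stack has 2 → underflow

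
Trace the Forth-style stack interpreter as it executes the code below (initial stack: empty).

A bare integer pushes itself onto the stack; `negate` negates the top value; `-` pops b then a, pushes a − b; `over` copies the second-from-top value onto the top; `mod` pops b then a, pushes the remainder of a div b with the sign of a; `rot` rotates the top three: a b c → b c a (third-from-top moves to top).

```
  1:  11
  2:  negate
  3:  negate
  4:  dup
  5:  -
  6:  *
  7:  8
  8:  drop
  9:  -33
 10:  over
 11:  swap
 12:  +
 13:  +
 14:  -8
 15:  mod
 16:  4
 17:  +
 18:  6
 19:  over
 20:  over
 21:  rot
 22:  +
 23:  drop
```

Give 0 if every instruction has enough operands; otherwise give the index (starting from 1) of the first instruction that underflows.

6

11     → [11]
negate → [-11]
negate → [11]
dup    → [11, 11]
-      → [0]
*  — needs 2 operands, stack has 1 → underflow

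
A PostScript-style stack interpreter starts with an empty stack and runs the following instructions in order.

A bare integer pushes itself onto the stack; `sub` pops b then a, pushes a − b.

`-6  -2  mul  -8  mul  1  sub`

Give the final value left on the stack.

-6  → [-6]
-2  → [-6, -2]
mul → [12]
-8  → [12, -8]
mul → [-96]
1   → [-96, 1]
sub → [-97]

-97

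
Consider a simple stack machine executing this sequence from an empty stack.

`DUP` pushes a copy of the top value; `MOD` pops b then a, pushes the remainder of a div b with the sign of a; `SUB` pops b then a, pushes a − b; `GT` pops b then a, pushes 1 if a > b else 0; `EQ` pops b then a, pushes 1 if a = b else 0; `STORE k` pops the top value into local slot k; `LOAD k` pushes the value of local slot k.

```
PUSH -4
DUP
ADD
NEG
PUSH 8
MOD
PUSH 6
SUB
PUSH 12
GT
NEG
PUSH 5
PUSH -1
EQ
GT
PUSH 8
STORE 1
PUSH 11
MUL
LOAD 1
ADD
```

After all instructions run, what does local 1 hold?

PUSH -4  [-4]
DUP      [-4, -4]
ADD      [-8]
NEG      [8]
PUSH 8   [8, 8]
MOD      [0]
PUSH 6   [0, 6]
SUB      [-6]
PUSH 12  [-6, 12]
GT       [0]
NEG      [0]
PUSH 5   [0, 5]
PUSH -1  [0, 5, -1]
EQ       [0, 0]
GT       [0]
PUSH 8   [0, 8]
STORE 1  [0]
PUSH 11  [0, 11]
MUL      [0]
LOAD 1   [0, 8]
ADD      [8]

8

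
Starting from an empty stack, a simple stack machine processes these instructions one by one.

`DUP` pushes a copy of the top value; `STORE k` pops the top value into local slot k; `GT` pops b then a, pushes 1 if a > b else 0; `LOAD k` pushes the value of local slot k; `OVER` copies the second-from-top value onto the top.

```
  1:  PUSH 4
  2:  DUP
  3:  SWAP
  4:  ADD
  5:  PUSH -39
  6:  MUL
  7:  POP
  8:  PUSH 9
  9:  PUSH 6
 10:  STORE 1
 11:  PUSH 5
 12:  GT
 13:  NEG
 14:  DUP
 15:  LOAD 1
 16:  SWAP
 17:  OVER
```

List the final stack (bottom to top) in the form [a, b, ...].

PUSH 4    [4]
DUP       [4, 4]
SWAP      [4, 4]
ADD       [8]
PUSH -39  [8, -39]
MUL       [-312]
POP       []
PUSH 9    [9]
PUSH 6    [9, 6]
STORE 1   [9]
PUSH 5    [9, 5]
GT        [1]
NEG       [-1]
DUP       [-1, -1]
LOAD 1    [-1, -1, 6]
SWAP      [-1, 6, -1]
OVER      [-1, 6, -1, 6]

[-1, 6, -1, 6]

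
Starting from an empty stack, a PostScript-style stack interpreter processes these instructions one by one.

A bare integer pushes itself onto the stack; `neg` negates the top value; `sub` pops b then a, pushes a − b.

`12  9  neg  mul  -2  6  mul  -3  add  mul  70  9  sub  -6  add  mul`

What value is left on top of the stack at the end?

89100

12  → [12]
9   → [12, 9]
neg → [12, -9]
mul → [-108]
-2  → [-108, -2]
6   → [-108, -2, 6]
mul → [-108, -12]
-3  → [-108, -12, -3]
add → [-108, -15]
mul → [1620]
70  → [1620, 70]
9   → [1620, 70, 9]
sub → [1620, 61]
-6  → [1620, 61, -6]
add → [1620, 55]
mul → [89100]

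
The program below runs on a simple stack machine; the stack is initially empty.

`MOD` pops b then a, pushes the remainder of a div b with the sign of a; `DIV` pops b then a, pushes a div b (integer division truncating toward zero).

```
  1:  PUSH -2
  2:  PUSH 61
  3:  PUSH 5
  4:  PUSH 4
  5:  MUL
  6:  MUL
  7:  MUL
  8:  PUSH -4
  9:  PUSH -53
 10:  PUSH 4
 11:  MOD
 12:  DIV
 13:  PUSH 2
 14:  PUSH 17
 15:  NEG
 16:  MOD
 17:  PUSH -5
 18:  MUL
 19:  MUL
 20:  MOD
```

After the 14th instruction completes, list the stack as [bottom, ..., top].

PUSH -2  → [-2]
PUSH 61  → [-2, 61]
PUSH 5   → [-2, 61, 5]
PUSH 4   → [-2, 61, 5, 4]
MUL      → [-2, 61, 20]
MUL      → [-2, 1220]
MUL      → [-2440]
PUSH -4  → [-2440, -4]
PUSH -53 → [-2440, -4, -53]
PUSH 4   → [-2440, -4, -53, 4]
MOD      → [-2440, -4, -1]
DIV      → [-2440, 4]
PUSH 2   → [-2440, 4, 2]
PUSH 17  → [-2440, 4, 2, 17]

[-2440, 4, 2, 17]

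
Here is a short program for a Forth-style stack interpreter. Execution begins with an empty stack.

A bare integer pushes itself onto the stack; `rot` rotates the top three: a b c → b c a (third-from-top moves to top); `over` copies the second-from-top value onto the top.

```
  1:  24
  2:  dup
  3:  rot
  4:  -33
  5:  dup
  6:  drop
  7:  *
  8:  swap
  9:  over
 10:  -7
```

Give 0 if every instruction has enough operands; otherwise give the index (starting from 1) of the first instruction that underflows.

3

24   24
dup  24 24
rot  — needs 3 operands, stack has 2 → underflow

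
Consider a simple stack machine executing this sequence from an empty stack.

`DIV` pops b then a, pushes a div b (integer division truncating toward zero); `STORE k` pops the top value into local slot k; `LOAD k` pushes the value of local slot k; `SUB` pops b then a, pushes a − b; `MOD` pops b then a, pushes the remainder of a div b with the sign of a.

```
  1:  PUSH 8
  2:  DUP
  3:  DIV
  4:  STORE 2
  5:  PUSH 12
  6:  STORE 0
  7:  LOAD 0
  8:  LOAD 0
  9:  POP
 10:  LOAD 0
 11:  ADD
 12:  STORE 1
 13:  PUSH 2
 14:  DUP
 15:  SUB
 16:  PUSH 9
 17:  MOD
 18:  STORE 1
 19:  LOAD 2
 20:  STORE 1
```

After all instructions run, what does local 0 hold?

PUSH 8  : [8]
DUP     : [8, 8]
DIV     : [1]
STORE 2 : []
PUSH 12 : [12]
STORE 0 : []
LOAD 0  : [12]
LOAD 0  : [12, 12]
POP     : [12]
LOAD 0  : [12, 12]
ADD     : [24]
STORE 1 : []
PUSH 2  : [2]
DUP     : [2, 2]
SUB     : [0]
PUSH 9  : [0, 9]
MOD     : [0]
STORE 1 : []
LOAD 2  : [1]
STORE 1 : []

12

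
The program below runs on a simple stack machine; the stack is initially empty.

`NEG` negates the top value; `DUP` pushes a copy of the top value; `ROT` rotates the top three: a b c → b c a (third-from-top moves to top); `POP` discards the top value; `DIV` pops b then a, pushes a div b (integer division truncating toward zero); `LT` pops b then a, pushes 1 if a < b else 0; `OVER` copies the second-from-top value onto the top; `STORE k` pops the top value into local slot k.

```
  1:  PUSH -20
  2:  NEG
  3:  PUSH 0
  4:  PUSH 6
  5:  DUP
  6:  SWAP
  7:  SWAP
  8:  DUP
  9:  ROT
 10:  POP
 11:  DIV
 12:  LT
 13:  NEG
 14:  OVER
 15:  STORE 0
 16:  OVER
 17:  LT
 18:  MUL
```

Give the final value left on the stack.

20

PUSH -20  -20
NEG       20
PUSH 0    20 0
PUSH 6    20 0 6
DUP       20 0 6 6
SWAP      20 0 6 6
SWAP      20 0 6 6
DUP       20 0 6 6 6
ROT       20 0 6 6 6
POP       20 0 6 6
DIV       20 0 1
LT        20 1
NEG       20 -1
OVER      20 -1 20
STORE 0   20 -1
OVER      20 -1 20
LT        20 1
MUL       20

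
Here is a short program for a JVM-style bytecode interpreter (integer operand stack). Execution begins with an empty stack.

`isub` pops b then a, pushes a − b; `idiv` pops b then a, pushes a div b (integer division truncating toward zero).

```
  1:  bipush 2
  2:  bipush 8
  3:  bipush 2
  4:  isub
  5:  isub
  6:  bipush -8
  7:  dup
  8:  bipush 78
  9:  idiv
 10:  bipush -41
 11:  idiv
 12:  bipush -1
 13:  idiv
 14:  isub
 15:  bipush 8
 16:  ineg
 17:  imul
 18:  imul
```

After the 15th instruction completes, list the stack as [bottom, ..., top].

bipush 2   → [2]
bipush 8   → [2, 8]
bipush 2   → [2, 8, 2]
isub       → [2, 6]
isub       → [-4]
bipush -8  → [-4, -8]
dup        → [-4, -8, -8]
bipush 78  → [-4, -8, -8, 78]
idiv       → [-4, -8, 0]
bipush -41 → [-4, -8, 0, -41]
idiv       → [-4, -8, 0]
bipush -1  → [-4, -8, 0, -1]
idiv       → [-4, -8, 0]
isub       → [-4, -8]
bipush 8   → [-4, -8, 8]

[-4, -8, 8]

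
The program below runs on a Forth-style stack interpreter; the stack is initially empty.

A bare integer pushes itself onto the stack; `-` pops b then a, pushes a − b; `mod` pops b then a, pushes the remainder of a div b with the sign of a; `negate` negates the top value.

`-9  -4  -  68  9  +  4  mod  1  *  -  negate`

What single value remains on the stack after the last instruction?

-9     → -9
-4     → -9 -4
-      → -5
68     → -5 68
9      → -5 68 9
+      → -5 77
4      → -5 77 4
mod    → -5 1
1      → -5 1 1
*      → -5 1
-      → -6
negate → 6

6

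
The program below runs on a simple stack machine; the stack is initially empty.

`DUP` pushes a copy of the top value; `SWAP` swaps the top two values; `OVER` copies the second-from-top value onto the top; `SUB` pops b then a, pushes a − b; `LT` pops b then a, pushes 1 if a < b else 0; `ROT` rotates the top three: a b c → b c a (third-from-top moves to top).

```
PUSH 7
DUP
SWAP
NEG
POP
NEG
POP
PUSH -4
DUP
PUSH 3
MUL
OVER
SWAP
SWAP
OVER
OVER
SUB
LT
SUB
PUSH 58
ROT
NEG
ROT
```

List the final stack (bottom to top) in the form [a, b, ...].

[58, 4, -12]

PUSH 7  -> 7
DUP     -> 7 7
SWAP    -> 7 7
NEG     -> 7 -7
POP     -> 7
NEG     -> -7
POP     -> (empty)
PUSH -4 -> -4
DUP     -> -4 -4
PUSH 3  -> -4 -4 3
MUL     -> -4 -12
OVER    -> -4 -12 -4
SWAP    -> -4 -4 -12
SWAP    -> -4 -12 -4
OVER    -> -4 -12 -4 -12
OVER    -> -4 -12 -4 -12 -4
SUB     -> -4 -12 -4 -8
LT      -> -4 -12 0
SUB     -> -4 -12
PUSH 58 -> -4 -12 58
ROT     -> -12 58 -4
NEG     -> -12 58 4
ROT     -> 58 4 -12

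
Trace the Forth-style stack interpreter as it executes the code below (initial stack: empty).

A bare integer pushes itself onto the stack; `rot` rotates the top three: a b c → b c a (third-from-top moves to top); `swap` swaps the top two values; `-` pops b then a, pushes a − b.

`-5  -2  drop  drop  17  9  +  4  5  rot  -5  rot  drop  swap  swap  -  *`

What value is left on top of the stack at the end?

-5    -5
-2    -5 -2
drop  -5
drop  (empty)
17    17
9     17 9
+     26
4     26 4
5     26 4 5
rot   4 5 26
-5    4 5 26 -5
rot   4 26 -5 5
drop  4 26 -5
swap  4 -5 26
swap  4 26 -5
-     4 31
*     124

124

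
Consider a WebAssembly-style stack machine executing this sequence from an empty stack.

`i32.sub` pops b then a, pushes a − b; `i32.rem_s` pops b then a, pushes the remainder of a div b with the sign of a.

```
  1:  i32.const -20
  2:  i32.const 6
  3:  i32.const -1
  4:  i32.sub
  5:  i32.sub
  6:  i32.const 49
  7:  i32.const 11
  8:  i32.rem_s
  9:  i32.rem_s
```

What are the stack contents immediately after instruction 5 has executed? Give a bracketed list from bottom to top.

[-27]

i32.const -20 -> [-20]
i32.const 6   -> [-20, 6]
i32.const -1  -> [-20, 6, -1]
i32.sub       -> [-20, 7]
i32.sub       -> [-27]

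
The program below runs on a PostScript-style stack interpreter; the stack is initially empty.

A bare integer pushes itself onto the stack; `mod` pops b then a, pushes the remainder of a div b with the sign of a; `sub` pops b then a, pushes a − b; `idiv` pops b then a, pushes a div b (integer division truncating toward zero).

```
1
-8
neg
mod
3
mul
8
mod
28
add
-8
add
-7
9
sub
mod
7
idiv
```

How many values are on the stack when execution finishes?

1    -> 1
-8   -> 1 -8
neg  -> 1 8
mod  -> 1
3    -> 1 3
mul  -> 3
8    -> 3 8
mod  -> 3
28   -> 3 28
add  -> 31
-8   -> 31 -8
add  -> 23
-7   -> 23 -7
9    -> 23 -7 9
sub  -> 23 -16
mod  -> 7
7    -> 7 7
idiv -> 1

1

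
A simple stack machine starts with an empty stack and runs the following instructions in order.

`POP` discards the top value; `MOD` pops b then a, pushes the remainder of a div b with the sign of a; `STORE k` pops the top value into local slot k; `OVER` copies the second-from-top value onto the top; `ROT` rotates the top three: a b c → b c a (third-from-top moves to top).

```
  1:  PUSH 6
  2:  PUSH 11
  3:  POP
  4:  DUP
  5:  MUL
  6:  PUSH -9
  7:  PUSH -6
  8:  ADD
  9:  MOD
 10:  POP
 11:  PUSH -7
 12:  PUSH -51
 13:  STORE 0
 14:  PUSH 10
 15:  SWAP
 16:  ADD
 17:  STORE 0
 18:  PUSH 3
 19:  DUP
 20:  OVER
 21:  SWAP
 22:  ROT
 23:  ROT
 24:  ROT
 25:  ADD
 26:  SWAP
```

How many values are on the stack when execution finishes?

2

PUSH 6    [6]
PUSH 11   [6, 11]
POP       [6]
DUP       [6, 6]
MUL       [36]
PUSH -9   [36, -9]
PUSH -6   [36, -9, -6]
ADD       [36, -15]
MOD       [6]
POP       []
PUSH -7   [-7]
PUSH -51  [-7, -51]
STORE 0   [-7]
PUSH 10   [-7, 10]
SWAP      [10, -7]
ADD       [3]
STORE 0   []
PUSH 3    [3]
DUP       [3, 3]
OVER      [3, 3, 3]
SWAP      [3, 3, 3]
ROT       [3, 3, 3]
ROT       [3, 3, 3]
ROT       [3, 3, 3]
ADD       [3, 6]
SWAP      [6, 3]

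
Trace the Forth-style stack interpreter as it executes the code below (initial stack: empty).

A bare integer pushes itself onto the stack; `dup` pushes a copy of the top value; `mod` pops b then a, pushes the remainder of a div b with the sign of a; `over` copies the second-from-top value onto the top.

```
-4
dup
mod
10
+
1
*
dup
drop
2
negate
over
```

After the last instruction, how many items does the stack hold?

3

-4     : [-4]
dup    : [-4, -4]
mod    : [0]
10     : [0, 10]
+      : [10]
1      : [10, 1]
*      : [10]
dup    : [10, 10]
drop   : [10]
2      : [10, 2]
negate : [10, -2]
over   : [10, -2, 10]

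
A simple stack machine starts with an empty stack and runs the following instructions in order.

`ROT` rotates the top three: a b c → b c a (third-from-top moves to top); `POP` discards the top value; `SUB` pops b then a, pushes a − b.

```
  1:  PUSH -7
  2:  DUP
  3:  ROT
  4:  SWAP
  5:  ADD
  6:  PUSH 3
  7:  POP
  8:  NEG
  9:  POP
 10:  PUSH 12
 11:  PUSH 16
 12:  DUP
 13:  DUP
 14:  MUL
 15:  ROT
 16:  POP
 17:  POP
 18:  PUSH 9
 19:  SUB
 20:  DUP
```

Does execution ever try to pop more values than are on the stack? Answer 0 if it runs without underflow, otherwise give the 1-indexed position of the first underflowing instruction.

PUSH -7 -> [-7]
DUP     -> [-7, -7]
ROT  — needs 3 operands, stack has 2 → underflow

3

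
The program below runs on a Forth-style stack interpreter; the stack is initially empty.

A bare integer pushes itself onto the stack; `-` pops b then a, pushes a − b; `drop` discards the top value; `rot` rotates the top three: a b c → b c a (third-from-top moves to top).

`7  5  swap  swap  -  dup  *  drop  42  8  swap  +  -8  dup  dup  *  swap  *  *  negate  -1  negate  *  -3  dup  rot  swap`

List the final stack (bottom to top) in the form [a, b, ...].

7       7
5       7 5
swap    5 7
swap    7 5
-       2
dup     2 2
*       4
drop    (empty)
42      42
8       42 8
swap    8 42
+       50
-8      50 -8
dup     50 -8 -8
dup     50 -8 -8 -8
*       50 -8 64
swap    50 64 -8
*       50 -512
*       -25600
negate  25600
-1      25600 -1
negate  25600 1
*       25600
-3      25600 -3
dup     25600 -3 -3
rot     -3 -3 25600
swap    -3 25600 -3

[-3, 25600, -3]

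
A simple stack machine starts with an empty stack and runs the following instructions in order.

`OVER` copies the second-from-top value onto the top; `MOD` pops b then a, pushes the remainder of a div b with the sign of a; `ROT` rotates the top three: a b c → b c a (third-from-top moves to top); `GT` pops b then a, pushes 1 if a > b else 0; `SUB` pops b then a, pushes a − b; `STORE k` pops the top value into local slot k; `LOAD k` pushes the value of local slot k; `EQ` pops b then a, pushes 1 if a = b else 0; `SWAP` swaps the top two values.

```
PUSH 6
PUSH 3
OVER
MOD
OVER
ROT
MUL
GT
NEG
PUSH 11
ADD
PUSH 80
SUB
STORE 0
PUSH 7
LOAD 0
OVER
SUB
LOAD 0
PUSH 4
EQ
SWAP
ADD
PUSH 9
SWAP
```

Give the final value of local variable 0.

PUSH 6  -> 6
PUSH 3  -> 6 3
OVER    -> 6 3 6
MOD     -> 6 3
OVER    -> 6 3 6
ROT     -> 3 6 6
MUL     -> 3 36
GT      -> 0
NEG     -> 0
PUSH 11 -> 0 11
ADD     -> 11
PUSH 80 -> 11 80
SUB     -> -69
STORE 0 -> (empty)
PUSH 7  -> 7
LOAD 0  -> 7 -69
OVER    -> 7 -69 7
SUB     -> 7 -76
LOAD 0  -> 7 -76 -69
PUSH 4  -> 7 -76 -69 4
EQ      -> 7 -76 0
SWAP    -> 7 0 -76
ADD     -> 7 -76
PUSH 9  -> 7 -76 9
SWAP    -> 7 9 -76

-69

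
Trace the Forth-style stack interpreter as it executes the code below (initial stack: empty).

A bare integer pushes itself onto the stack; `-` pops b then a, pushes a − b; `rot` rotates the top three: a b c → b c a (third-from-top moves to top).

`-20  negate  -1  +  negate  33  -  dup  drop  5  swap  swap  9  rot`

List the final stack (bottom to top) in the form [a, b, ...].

[5, 9, -52]

-20    -> -20
negate -> 20
-1     -> 20 -1
+      -> 19
negate -> -19
33     -> -19 33
-      -> -52
dup    -> -52 -52
drop   -> -52
5      -> -52 5
swap   -> 5 -52
swap   -> -52 5
9      -> -52 5 9
rot    -> 5 9 -52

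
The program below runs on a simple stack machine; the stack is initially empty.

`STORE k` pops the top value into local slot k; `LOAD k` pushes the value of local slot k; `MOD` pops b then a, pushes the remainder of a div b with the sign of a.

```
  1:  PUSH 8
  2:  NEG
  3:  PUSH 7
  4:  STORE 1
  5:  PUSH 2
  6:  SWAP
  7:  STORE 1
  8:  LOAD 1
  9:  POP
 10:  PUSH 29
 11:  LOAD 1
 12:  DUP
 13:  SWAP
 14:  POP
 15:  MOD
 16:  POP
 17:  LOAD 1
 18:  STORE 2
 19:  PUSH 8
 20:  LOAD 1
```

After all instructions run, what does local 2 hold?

PUSH 8  -> 8
NEG     -> -8
PUSH 7  -> -8 7
STORE 1 -> -8
PUSH 2  -> -8 2
SWAP    -> 2 -8
STORE 1 -> 2
LOAD 1  -> 2 -8
POP     -> 2
PUSH 29 -> 2 29
LOAD 1  -> 2 29 -8
DUP     -> 2 29 -8 -8
SWAP    -> 2 29 -8 -8
POP     -> 2 29 -8
MOD     -> 2 5
POP     -> 2
LOAD 1  -> 2 -8
STORE 2 -> 2
PUSH 8  -> 2 8
LOAD 1  -> 2 8 -8

-8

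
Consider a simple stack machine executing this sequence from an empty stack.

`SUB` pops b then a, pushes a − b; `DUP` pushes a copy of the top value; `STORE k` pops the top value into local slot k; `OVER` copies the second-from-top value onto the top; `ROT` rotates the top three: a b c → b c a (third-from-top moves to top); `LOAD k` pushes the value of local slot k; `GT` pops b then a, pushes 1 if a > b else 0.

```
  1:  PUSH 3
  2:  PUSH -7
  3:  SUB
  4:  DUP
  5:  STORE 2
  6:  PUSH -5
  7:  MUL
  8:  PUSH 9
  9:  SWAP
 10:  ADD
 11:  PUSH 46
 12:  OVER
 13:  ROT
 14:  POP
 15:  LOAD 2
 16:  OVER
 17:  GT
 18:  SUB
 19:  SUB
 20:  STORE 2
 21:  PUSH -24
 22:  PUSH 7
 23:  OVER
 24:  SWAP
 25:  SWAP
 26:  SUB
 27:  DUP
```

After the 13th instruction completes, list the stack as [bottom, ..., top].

[46, -41, -41]

PUSH 3  -> 3
PUSH -7 -> 3 -7
SUB     -> 10
DUP     -> 10 10
STORE 2 -> 10
PUSH -5 -> 10 -5
MUL     -> -50
PUSH 9  -> -50 9
SWAP    -> 9 -50
ADD     -> -41
PUSH 46 -> -41 46
OVER    -> -41 46 -41
ROT     -> 46 -41 -41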